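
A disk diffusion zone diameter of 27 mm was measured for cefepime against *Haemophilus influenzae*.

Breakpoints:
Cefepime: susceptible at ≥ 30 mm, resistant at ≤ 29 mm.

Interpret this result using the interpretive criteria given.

Cefepime 27 mm: ≤ 29 mm ⇒ R

R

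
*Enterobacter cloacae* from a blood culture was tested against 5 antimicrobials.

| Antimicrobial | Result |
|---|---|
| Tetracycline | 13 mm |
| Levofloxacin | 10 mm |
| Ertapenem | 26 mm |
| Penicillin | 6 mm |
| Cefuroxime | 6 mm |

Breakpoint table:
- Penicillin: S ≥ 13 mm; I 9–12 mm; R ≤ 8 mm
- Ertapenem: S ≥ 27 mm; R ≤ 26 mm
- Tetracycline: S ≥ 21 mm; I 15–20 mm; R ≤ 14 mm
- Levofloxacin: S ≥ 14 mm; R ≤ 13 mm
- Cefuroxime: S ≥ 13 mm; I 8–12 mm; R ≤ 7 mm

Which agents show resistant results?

tetracycline, levofloxacin, ertapenem, penicillin, cefuroxime

Tetracycline (13 mm) ≤ 14 mm → Resistant
Levofloxacin: 10 mm is ≤ 13 mm ⇒ Resistant
Ertapenem: 26 mm is ≤ 26 mm ⇒ resistant
Penicillin (6 mm) ≤ 8 mm — Resistant
Cefuroxime: 6 mm is ≤ 7 mm ⇒ R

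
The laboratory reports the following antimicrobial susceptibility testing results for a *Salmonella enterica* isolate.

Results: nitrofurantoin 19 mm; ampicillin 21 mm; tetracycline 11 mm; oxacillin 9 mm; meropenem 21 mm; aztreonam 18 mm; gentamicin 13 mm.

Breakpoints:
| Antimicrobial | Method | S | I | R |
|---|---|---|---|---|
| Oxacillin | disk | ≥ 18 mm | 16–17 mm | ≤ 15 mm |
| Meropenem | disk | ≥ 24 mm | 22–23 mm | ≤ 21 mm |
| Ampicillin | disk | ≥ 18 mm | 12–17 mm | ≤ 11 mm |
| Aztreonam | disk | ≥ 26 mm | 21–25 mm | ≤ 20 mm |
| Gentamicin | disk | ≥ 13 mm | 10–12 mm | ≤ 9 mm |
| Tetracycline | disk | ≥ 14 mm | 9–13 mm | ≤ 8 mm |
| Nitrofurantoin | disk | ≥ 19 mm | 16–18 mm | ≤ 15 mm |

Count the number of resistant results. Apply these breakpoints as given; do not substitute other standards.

Nitrofurantoin 19 mm: ≥ 19 mm — S
Ampicillin 21 mm: ≥ 18 mm — susceptible
Tetracycline 11 mm: in 9–13 mm → intermediate
Oxacillin (9 mm) ≤ 15 mm — Resistant
Meropenem: 21 mm is ≤ 21 mm ⇒ Resistant
Aztreonam: 18 mm is ≤ 20 mm ⇒ Resistant
Gentamicin: 13 mm is ≥ 13 mm — S
Resistant: 3

3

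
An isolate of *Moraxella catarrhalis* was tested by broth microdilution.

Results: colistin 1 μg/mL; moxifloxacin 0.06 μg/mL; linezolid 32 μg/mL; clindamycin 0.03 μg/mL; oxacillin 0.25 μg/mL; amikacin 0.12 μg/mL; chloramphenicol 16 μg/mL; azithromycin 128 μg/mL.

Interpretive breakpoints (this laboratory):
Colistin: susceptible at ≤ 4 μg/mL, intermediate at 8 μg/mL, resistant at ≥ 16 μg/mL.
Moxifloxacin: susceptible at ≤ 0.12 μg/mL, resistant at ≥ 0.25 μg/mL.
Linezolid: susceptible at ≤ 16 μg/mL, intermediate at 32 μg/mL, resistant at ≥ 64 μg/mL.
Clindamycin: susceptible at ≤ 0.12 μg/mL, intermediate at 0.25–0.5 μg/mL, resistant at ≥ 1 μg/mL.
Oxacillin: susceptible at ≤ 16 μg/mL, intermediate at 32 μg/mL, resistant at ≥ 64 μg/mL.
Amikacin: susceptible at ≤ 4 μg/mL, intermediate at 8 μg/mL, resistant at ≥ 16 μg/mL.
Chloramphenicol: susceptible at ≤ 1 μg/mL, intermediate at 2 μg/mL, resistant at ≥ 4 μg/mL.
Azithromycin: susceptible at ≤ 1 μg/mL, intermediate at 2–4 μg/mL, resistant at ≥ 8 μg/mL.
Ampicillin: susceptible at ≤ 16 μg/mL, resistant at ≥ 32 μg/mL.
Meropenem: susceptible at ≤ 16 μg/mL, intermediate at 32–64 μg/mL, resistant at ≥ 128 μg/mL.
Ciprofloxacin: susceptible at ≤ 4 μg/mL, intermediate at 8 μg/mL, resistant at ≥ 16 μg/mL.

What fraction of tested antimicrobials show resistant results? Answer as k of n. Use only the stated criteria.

Colistin 1 μg/mL: ≤ 4 μg/mL — S
Moxifloxacin 0.06 μg/mL: ≤ 0.12 μg/mL → susceptible
Linezolid (32 μg/mL) = 32 μg/mL → intermediate
Clindamycin: 0.03 μg/mL is ≤ 0.12 μg/mL — S
Oxacillin (0.25 μg/mL) ≤ 16 μg/mL → Susceptible
Amikacin: 0.12 μg/mL is ≤ 4 μg/mL → S
Chloramphenicol (16 μg/mL) ≥ 4 μg/mL ⇒ resistant
Azithromycin 128 μg/mL: ≥ 8 μg/mL — resistant
Resistant: 2/8

2 of 8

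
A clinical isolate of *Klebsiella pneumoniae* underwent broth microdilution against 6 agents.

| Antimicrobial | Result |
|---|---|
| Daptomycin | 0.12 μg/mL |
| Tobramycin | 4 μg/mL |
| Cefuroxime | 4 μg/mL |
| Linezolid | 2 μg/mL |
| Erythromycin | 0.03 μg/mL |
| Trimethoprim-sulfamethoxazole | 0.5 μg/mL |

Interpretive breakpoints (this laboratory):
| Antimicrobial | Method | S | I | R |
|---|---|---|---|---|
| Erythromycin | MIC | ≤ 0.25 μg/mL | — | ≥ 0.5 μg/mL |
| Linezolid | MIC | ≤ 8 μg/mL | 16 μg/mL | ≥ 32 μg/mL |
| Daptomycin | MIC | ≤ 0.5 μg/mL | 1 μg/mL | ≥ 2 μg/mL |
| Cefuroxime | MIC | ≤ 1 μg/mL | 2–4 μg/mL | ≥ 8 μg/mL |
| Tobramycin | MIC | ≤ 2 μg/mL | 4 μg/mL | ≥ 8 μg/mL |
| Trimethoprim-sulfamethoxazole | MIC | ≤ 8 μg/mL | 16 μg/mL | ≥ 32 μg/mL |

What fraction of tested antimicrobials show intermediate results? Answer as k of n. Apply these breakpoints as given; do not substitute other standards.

2 of 6

Daptomycin (0.12 μg/mL) ≤ 0.5 μg/mL ⇒ Susceptible
Tobramycin (4 μg/mL) = 4 μg/mL → intermediate
Cefuroxime 4 μg/mL: in 2–4 μg/mL → intermediate
Linezolid 2 μg/mL: ≤ 8 μg/mL — Susceptible
Erythromycin (0.03 μg/mL) ≤ 0.25 μg/mL — susceptible
Trimethoprim-sulfamethoxazole (0.5 μg/mL) ≤ 8 μg/mL → S
Intermediate: 2/6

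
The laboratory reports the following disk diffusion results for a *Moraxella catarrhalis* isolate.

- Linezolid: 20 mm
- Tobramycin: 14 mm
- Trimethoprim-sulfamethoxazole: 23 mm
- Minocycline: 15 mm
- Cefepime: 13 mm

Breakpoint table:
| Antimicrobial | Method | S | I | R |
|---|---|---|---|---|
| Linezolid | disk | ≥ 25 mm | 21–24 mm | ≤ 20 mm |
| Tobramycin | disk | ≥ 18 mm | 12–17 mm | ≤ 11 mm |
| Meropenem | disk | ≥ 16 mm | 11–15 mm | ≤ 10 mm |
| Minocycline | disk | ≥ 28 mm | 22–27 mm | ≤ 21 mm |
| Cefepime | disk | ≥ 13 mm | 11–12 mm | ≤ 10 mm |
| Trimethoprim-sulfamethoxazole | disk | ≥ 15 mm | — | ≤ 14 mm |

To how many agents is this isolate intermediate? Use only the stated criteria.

1

Linezolid: 20 mm is ≤ 20 mm — Resistant
Tobramycin (14 mm) in 12–17 mm — Intermediate
Trimethoprim-sulfamethoxazole 23 mm: ≥ 15 mm ⇒ susceptible
Minocycline 15 mm: ≤ 21 mm — R
Cefepime: 13 mm is ≥ 13 mm → S
Intermediate: 1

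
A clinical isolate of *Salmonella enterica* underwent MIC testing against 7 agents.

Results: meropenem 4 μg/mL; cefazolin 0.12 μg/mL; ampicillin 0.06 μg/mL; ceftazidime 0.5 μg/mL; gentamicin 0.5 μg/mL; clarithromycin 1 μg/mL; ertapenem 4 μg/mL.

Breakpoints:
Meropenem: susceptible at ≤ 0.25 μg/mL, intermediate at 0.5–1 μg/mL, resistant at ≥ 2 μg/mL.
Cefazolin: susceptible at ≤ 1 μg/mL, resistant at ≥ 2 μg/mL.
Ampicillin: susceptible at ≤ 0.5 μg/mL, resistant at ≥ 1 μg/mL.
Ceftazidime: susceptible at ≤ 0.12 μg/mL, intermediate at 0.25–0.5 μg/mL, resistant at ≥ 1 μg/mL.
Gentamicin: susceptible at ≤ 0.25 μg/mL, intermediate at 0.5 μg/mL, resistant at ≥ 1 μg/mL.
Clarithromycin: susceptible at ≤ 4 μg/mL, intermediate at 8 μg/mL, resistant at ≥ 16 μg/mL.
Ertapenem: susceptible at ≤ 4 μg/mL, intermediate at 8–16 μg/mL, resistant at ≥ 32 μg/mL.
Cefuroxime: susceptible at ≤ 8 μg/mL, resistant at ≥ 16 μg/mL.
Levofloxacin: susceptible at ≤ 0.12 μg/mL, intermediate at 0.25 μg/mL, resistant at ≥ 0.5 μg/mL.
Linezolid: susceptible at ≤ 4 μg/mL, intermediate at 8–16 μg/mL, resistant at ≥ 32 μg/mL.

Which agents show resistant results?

Meropenem: 4 μg/mL is ≥ 2 μg/mL ⇒ R
Cefazolin 0.12 μg/mL: ≤ 1 μg/mL ⇒ S
Ampicillin (0.06 μg/mL) ≤ 0.5 μg/mL → Susceptible
Ceftazidime (0.5 μg/mL) in 0.25–0.5 μg/mL — I
Gentamicin: 0.5 μg/mL is = 0.5 μg/mL → I
Clarithromycin 1 μg/mL: ≤ 4 μg/mL → Susceptible
Ertapenem: 4 μg/mL is ≤ 4 μg/mL → S

meropenem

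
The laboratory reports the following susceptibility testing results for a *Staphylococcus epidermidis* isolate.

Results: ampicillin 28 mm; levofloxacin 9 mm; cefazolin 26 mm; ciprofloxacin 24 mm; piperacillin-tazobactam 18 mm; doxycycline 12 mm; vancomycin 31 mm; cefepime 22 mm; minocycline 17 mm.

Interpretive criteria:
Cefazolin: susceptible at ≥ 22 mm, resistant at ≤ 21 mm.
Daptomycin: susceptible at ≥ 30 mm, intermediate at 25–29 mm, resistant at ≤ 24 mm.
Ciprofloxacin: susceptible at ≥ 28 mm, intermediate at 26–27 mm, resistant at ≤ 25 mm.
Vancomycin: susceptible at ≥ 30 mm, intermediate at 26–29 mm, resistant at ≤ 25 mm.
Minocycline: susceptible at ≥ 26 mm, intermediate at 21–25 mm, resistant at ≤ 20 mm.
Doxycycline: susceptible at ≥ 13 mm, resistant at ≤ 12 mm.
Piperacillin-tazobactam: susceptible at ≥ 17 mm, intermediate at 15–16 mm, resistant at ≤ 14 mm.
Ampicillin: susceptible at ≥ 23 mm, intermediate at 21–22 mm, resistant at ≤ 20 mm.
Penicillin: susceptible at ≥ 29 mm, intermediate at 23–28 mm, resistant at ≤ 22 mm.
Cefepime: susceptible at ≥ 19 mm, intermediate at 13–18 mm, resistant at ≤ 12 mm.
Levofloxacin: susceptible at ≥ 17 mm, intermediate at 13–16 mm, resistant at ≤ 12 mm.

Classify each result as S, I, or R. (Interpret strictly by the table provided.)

S, R, S, R, S, R, S, S, R

Ampicillin: 28 mm is ≥ 23 mm — Susceptible
Levofloxacin (9 mm) ≤ 12 mm → Resistant
Cefazolin: 26 mm is ≥ 22 mm → S
Ciprofloxacin: 24 mm is ≤ 25 mm — R
Piperacillin-tazobactam (18 mm) ≥ 17 mm → S
Doxycycline (12 mm) ≤ 12 mm ⇒ R
Vancomycin: 31 mm is ≥ 30 mm ⇒ S
Cefepime (22 mm) ≥ 19 mm → Susceptible
Minocycline: 17 mm is ≤ 20 mm ⇒ Resistant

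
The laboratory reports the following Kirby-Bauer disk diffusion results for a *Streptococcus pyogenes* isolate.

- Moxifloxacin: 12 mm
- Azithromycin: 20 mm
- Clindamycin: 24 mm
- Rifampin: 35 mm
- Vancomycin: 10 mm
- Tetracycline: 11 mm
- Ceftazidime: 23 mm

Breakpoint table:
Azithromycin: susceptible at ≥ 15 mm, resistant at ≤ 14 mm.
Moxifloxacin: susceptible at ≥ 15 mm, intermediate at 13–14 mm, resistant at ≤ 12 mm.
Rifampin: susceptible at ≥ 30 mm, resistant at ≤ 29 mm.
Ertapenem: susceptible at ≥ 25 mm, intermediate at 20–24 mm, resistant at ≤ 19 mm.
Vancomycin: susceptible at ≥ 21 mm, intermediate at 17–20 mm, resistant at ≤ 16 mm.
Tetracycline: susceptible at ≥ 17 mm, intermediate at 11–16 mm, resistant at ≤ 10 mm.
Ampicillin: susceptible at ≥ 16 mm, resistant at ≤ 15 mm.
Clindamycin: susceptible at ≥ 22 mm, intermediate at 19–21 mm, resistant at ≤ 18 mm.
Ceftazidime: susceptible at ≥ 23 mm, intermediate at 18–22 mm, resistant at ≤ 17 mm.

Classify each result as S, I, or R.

R, S, S, S, R, I, S

Moxifloxacin: 12 mm is ≤ 12 mm — Resistant
Azithromycin 20 mm: ≥ 15 mm → Susceptible
Clindamycin (24 mm) ≥ 22 mm → Susceptible
Rifampin: 35 mm is ≥ 30 mm ⇒ S
Vancomycin: 10 mm is ≤ 16 mm ⇒ R
Tetracycline 11 mm: in 11–16 mm ⇒ intermediate
Ceftazidime (23 mm) ≥ 23 mm → S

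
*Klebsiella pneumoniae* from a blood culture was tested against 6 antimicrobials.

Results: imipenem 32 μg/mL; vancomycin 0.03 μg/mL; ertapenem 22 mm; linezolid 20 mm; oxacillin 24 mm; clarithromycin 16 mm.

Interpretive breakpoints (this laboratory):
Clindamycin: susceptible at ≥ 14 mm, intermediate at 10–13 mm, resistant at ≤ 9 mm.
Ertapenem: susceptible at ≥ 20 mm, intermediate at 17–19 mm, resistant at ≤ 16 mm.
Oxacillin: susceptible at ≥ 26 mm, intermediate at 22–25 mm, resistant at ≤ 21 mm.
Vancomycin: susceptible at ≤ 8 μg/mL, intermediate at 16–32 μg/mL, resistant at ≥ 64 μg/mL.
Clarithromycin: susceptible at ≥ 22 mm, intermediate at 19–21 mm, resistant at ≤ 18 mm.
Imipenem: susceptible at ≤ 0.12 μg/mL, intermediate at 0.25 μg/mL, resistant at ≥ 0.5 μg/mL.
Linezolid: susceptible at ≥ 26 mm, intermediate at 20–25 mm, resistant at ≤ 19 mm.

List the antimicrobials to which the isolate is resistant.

Imipenem: 32 μg/mL is ≥ 0.5 μg/mL — Resistant
Vancomycin (0.03 μg/mL) ≤ 8 μg/mL ⇒ Susceptible
Ertapenem: 22 mm is ≥ 20 mm → Susceptible
Linezolid 20 mm: in 20–25 mm ⇒ I
Oxacillin 24 mm: in 22–25 mm → Intermediate
Clarithromycin 16 mm: ≤ 18 mm → Resistant

imipenem, clarithromycin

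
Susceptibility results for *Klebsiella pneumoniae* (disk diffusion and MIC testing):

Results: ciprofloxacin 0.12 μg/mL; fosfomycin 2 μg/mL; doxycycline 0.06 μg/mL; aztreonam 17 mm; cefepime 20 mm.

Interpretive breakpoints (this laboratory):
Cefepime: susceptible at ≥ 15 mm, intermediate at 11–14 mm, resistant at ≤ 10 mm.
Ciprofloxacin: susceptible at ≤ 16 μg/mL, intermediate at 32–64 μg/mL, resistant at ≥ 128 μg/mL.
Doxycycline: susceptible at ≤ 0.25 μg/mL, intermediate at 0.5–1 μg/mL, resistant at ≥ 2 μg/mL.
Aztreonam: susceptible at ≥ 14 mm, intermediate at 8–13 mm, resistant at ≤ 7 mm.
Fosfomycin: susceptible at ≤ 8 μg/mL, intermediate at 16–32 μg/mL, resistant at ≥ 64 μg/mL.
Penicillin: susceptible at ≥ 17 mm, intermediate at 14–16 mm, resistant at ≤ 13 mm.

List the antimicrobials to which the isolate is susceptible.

Ciprofloxacin 0.12 μg/mL: ≤ 16 μg/mL — susceptible
Fosfomycin: 2 μg/mL is ≤ 8 μg/mL ⇒ Susceptible
Doxycycline (0.06 μg/mL) ≤ 0.25 μg/mL → susceptible
Aztreonam 17 mm: ≥ 14 mm ⇒ Susceptible
Cefepime (20 mm) ≥ 15 mm → S

ciprofloxacin, fosfomycin, doxycycline, aztreonam, cefepime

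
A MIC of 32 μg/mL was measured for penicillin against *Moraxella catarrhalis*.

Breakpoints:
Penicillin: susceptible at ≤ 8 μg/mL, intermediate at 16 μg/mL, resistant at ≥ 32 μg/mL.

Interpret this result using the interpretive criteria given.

Penicillin (32 μg/mL) ≥ 32 μg/mL → resistant

R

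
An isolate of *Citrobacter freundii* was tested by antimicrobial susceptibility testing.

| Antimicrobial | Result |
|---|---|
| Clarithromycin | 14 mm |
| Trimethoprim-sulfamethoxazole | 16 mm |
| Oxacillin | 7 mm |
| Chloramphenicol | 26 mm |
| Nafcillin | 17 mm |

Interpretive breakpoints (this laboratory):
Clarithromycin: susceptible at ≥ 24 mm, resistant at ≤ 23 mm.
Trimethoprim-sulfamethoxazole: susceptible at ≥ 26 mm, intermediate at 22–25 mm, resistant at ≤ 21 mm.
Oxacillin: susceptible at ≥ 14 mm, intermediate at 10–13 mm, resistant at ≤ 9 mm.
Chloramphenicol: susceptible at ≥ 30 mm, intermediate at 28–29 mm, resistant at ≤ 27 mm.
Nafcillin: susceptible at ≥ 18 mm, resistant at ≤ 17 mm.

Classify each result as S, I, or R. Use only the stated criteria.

R, R, R, R, R

Clarithromycin: 14 mm is ≤ 23 mm — resistant
Trimethoprim-sulfamethoxazole: 16 mm is ≤ 21 mm → Resistant
Oxacillin (7 mm) ≤ 9 mm — Resistant
Chloramphenicol 26 mm: ≤ 27 mm → resistant
Nafcillin: 17 mm is ≤ 17 mm → R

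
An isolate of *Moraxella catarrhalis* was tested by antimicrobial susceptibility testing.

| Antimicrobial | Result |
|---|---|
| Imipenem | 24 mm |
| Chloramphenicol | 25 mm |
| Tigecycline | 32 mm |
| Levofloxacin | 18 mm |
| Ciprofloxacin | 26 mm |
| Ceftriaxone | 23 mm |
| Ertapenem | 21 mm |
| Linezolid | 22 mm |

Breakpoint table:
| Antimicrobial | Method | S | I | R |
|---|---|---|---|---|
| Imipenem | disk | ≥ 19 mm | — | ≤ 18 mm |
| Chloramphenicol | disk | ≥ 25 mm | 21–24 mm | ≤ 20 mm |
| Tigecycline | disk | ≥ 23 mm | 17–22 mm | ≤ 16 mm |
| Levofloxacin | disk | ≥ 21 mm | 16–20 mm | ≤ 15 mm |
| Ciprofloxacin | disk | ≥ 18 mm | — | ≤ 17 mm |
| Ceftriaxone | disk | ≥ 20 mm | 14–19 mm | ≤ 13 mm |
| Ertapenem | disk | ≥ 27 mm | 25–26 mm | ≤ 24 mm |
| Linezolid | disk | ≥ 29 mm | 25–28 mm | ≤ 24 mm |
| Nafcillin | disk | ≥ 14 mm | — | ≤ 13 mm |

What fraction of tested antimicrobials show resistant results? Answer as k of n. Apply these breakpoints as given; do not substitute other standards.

2 of 8

Imipenem 24 mm: ≥ 19 mm ⇒ Susceptible
Chloramphenicol 25 mm: ≥ 25 mm → susceptible
Tigecycline (32 mm) ≥ 23 mm → susceptible
Levofloxacin 18 mm: in 16–20 mm ⇒ intermediate
Ciprofloxacin 26 mm: ≥ 18 mm → susceptible
Ceftriaxone: 23 mm is ≥ 20 mm — susceptible
Ertapenem: 21 mm is ≤ 24 mm ⇒ Resistant
Linezolid 22 mm: ≤ 24 mm ⇒ R
Resistant: 2/8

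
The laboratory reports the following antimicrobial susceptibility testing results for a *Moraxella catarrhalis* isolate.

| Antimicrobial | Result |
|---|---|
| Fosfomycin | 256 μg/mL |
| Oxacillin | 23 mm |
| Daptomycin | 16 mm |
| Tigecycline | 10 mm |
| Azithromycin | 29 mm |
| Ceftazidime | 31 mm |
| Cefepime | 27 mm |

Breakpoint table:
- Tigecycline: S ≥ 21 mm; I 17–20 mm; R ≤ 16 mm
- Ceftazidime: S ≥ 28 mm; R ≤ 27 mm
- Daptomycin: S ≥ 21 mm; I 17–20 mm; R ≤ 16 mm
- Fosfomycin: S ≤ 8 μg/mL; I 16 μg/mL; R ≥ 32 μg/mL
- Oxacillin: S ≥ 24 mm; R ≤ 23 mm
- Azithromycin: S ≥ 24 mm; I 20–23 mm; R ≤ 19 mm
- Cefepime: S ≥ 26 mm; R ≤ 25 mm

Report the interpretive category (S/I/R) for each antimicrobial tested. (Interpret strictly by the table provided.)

R, R, R, R, S, S, S

Fosfomycin 256 μg/mL: ≥ 32 μg/mL → resistant
Oxacillin 23 mm: ≤ 23 mm ⇒ R
Daptomycin: 16 mm is ≤ 16 mm — resistant
Tigecycline 10 mm: ≤ 16 mm ⇒ R
Azithromycin 29 mm: ≥ 24 mm → Susceptible
Ceftazidime (31 mm) ≥ 28 mm → susceptible
Cefepime: 27 mm is ≥ 26 mm → susceptible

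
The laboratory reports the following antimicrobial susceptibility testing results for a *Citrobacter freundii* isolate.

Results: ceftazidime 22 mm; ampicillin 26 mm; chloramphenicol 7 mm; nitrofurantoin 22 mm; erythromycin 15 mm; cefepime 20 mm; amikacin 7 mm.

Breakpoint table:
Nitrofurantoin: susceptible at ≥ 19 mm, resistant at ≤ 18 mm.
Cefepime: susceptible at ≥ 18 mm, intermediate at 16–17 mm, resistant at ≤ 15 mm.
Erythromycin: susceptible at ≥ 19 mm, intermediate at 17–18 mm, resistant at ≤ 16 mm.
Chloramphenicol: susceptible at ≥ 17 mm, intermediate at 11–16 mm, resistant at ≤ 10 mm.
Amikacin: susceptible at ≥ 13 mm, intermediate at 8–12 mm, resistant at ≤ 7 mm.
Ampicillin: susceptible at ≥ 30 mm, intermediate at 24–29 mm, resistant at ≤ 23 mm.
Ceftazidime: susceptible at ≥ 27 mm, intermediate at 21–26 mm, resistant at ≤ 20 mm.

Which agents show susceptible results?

Ceftazidime 22 mm: in 21–26 mm ⇒ intermediate
Ampicillin 26 mm: in 24–29 mm — I
Chloramphenicol: 7 mm is ≤ 10 mm — R
Nitrofurantoin (22 mm) ≥ 19 mm ⇒ S
Erythromycin (15 mm) ≤ 16 mm — resistant
Cefepime 20 mm: ≥ 18 mm ⇒ S
Amikacin 7 mm: ≤ 7 mm ⇒ resistant

nitrofurantoin, cefepime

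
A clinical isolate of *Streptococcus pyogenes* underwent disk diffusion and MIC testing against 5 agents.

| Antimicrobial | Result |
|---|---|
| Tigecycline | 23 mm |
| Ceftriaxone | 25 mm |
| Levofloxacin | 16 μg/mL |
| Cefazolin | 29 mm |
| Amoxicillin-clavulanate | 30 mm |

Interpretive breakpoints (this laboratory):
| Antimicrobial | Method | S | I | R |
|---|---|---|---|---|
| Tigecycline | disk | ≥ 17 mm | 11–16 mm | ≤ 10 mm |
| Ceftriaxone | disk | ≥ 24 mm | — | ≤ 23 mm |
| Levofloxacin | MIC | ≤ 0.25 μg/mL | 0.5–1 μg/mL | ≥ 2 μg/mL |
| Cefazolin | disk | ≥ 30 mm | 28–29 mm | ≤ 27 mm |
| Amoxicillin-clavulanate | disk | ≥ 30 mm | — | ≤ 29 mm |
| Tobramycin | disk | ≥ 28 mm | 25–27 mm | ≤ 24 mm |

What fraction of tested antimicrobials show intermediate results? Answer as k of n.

1 of 5

Tigecycline (23 mm) ≥ 17 mm → Susceptible
Ceftriaxone (25 mm) ≥ 24 mm → S
Levofloxacin: 16 μg/mL is ≥ 2 μg/mL → resistant
Cefazolin 29 mm: in 28–29 mm ⇒ Intermediate
Amoxicillin-clavulanate: 30 mm is ≥ 30 mm ⇒ Susceptible
Intermediate: 1/5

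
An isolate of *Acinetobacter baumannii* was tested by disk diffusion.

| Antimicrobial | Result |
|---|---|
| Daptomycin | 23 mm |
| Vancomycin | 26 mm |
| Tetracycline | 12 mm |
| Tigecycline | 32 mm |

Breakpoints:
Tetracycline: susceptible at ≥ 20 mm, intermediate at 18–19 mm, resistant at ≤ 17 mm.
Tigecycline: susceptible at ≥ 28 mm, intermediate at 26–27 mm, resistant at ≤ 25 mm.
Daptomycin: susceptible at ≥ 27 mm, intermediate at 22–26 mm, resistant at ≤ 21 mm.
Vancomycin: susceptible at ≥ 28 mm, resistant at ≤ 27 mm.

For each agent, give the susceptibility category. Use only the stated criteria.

Daptomycin (23 mm) in 22–26 mm ⇒ Intermediate
Vancomycin (26 mm) ≤ 27 mm — R
Tetracycline 12 mm: ≤ 17 mm → resistant
Tigecycline 32 mm: ≥ 28 mm ⇒ susceptible

I, R, R, S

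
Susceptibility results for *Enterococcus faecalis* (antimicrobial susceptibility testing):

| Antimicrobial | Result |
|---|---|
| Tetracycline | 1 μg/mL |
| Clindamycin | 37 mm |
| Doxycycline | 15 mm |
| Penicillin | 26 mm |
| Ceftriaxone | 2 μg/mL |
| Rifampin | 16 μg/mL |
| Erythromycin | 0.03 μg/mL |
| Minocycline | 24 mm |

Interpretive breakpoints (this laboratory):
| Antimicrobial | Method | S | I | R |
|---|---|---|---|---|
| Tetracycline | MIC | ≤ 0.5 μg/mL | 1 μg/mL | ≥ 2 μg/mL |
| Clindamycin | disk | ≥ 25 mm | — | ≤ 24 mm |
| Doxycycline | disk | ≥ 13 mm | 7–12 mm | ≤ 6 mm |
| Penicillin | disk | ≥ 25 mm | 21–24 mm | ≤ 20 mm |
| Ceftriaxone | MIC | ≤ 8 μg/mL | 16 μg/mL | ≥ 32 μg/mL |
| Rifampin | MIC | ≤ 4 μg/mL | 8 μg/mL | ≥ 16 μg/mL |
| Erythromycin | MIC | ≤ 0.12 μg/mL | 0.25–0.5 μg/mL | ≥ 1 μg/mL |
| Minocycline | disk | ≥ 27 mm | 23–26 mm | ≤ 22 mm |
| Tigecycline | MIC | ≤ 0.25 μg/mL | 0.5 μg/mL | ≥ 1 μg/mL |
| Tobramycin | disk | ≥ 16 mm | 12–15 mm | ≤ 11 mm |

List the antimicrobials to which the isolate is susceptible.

clindamycin, doxycycline, penicillin, ceftriaxone, erythromycin

Tetracycline (1 μg/mL) = 1 μg/mL ⇒ Intermediate
Clindamycin: 37 mm is ≥ 25 mm ⇒ Susceptible
Doxycycline 15 mm: ≥ 13 mm → S
Penicillin 26 mm: ≥ 25 mm → S
Ceftriaxone (2 μg/mL) ≤ 8 μg/mL ⇒ susceptible
Rifampin: 16 μg/mL is ≥ 16 μg/mL ⇒ resistant
Erythromycin 0.03 μg/mL: ≤ 0.12 μg/mL — Susceptible
Minocycline 24 mm: in 23–26 mm — Intermediate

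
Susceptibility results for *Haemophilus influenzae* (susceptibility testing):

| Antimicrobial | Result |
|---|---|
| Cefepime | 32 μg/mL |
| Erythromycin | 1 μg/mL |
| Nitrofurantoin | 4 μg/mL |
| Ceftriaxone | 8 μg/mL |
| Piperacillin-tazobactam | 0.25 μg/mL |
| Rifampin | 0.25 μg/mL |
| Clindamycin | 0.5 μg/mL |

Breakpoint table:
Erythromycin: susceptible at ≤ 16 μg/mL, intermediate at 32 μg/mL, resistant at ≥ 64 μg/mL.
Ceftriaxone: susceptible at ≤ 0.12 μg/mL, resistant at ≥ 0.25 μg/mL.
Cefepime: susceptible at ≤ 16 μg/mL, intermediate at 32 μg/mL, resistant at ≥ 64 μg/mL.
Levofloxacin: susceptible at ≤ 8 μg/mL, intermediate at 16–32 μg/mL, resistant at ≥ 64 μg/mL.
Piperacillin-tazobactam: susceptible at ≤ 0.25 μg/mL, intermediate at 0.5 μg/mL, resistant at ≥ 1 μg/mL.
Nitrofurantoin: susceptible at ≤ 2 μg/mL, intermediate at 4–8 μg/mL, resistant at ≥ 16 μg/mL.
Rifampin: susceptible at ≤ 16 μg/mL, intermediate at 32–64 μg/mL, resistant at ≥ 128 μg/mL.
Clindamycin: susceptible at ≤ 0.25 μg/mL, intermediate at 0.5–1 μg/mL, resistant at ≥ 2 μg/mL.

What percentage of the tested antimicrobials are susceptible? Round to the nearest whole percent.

Cefepime (32 μg/mL) = 32 μg/mL → Intermediate
Erythromycin 1 μg/mL: ≤ 16 μg/mL → susceptible
Nitrofurantoin (4 μg/mL) in 4–8 μg/mL → intermediate
Ceftriaxone 8 μg/mL: ≥ 0.25 μg/mL → resistant
Piperacillin-tazobactam: 0.25 μg/mL is ≤ 0.25 μg/mL → Susceptible
Rifampin (0.25 μg/mL) ≤ 16 μg/mL ⇒ susceptible
Clindamycin (0.5 μg/mL) in 0.5–1 μg/mL ⇒ intermediate
Susceptible: 3/7

43%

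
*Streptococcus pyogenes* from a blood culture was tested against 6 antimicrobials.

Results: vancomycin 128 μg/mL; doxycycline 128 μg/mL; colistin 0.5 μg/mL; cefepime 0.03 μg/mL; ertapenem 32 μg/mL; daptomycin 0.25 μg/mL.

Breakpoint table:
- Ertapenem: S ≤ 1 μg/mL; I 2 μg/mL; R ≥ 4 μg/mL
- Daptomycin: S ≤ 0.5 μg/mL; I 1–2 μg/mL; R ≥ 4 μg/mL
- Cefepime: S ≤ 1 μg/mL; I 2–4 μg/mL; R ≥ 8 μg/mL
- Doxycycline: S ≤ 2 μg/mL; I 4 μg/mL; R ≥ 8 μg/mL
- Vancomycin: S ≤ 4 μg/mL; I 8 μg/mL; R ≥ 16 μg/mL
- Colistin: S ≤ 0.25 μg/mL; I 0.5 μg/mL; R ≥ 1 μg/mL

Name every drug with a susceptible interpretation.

cefepime, daptomycin

Vancomycin (128 μg/mL) ≥ 16 μg/mL — resistant
Doxycycline 128 μg/mL: ≥ 8 μg/mL — Resistant
Colistin: 0.5 μg/mL is = 0.5 μg/mL — I
Cefepime (0.03 μg/mL) ≤ 1 μg/mL ⇒ Susceptible
Ertapenem 32 μg/mL: ≥ 4 μg/mL ⇒ resistant
Daptomycin (0.25 μg/mL) ≤ 0.5 μg/mL — Susceptible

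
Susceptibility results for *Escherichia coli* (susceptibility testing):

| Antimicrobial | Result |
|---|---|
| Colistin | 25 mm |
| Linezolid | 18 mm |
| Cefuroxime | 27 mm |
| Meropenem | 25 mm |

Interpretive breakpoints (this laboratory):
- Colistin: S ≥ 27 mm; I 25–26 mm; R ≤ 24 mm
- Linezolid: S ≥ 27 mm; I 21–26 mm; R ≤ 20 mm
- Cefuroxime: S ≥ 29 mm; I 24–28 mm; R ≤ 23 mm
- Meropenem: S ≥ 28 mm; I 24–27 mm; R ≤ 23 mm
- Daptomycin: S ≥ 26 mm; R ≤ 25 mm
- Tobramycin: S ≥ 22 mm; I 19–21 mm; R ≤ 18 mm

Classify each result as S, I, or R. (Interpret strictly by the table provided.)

Colistin: 25 mm is in 25–26 mm — intermediate
Linezolid: 18 mm is ≤ 20 mm → resistant
Cefuroxime (27 mm) in 24–28 mm ⇒ I
Meropenem 25 mm: in 24–27 mm ⇒ I

I, R, I, I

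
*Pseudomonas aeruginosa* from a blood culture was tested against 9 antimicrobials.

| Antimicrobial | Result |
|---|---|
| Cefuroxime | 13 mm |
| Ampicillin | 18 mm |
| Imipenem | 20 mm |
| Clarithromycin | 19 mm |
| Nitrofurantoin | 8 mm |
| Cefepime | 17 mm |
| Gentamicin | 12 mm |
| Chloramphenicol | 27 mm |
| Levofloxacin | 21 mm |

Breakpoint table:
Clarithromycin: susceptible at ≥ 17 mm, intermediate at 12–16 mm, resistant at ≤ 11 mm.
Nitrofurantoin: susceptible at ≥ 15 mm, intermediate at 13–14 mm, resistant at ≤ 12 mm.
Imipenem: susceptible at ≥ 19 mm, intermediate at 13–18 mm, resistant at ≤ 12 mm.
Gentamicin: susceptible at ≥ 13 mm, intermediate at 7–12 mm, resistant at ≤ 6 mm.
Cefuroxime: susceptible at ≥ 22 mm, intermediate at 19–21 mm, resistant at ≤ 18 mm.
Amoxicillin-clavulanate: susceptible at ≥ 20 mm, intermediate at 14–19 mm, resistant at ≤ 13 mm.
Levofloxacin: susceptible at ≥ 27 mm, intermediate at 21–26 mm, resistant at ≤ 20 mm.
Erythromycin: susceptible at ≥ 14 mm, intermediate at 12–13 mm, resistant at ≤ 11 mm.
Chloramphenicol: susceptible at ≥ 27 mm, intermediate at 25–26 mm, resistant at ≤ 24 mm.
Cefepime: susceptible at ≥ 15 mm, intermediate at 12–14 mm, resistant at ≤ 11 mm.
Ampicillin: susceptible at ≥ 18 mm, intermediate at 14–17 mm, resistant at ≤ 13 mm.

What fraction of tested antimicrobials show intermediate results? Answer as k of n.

2 of 9

Cefuroxime: 13 mm is ≤ 18 mm ⇒ resistant
Ampicillin (18 mm) ≥ 18 mm — susceptible
Imipenem: 20 mm is ≥ 19 mm ⇒ S
Clarithromycin 19 mm: ≥ 17 mm ⇒ S
Nitrofurantoin (8 mm) ≤ 12 mm ⇒ R
Cefepime 17 mm: ≥ 15 mm — Susceptible
Gentamicin 12 mm: in 7–12 mm ⇒ Intermediate
Chloramphenicol 27 mm: ≥ 27 mm → S
Levofloxacin 21 mm: in 21–26 mm — Intermediate
Intermediate: 2/9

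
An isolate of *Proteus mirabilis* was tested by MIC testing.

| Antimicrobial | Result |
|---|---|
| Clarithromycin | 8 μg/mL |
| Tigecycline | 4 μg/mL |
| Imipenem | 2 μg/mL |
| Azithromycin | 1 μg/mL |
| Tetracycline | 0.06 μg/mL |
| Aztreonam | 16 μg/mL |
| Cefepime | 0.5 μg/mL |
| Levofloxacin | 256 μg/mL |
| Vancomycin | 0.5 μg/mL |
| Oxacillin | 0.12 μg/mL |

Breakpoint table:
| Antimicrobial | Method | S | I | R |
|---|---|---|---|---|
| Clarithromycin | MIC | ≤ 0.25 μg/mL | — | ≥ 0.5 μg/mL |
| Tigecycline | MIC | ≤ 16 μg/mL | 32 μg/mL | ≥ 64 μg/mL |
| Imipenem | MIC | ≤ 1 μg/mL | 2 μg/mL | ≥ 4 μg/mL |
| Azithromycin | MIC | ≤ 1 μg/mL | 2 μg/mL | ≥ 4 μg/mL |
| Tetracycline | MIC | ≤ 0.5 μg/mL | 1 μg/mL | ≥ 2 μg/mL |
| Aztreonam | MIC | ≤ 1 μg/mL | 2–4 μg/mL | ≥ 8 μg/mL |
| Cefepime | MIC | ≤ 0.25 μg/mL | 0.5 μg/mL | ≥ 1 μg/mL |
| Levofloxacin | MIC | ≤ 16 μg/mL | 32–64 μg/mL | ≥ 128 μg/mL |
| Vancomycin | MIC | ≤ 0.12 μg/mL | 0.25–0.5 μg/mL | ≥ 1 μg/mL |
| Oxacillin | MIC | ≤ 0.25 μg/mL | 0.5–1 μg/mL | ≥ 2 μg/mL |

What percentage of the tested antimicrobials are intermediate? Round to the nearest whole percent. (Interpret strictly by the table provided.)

30%

Clarithromycin (8 μg/mL) ≥ 0.5 μg/mL → R
Tigecycline 4 μg/mL: ≤ 16 μg/mL ⇒ Susceptible
Imipenem: 2 μg/mL is = 2 μg/mL — I
Azithromycin 1 μg/mL: ≤ 1 μg/mL — susceptible
Tetracycline (0.06 μg/mL) ≤ 0.5 μg/mL ⇒ S
Aztreonam (16 μg/mL) ≥ 8 μg/mL → resistant
Cefepime 0.5 μg/mL: = 0.5 μg/mL — intermediate
Levofloxacin (256 μg/mL) ≥ 128 μg/mL → Resistant
Vancomycin 0.5 μg/mL: in 0.25–0.5 μg/mL ⇒ Intermediate
Oxacillin 0.12 μg/mL: ≤ 0.25 μg/mL ⇒ S
Intermediate: 3/10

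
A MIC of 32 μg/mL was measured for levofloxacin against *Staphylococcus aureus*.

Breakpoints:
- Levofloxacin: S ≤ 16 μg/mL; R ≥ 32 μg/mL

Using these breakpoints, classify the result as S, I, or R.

R

Levofloxacin: 32 μg/mL is ≥ 32 μg/mL ⇒ Resistant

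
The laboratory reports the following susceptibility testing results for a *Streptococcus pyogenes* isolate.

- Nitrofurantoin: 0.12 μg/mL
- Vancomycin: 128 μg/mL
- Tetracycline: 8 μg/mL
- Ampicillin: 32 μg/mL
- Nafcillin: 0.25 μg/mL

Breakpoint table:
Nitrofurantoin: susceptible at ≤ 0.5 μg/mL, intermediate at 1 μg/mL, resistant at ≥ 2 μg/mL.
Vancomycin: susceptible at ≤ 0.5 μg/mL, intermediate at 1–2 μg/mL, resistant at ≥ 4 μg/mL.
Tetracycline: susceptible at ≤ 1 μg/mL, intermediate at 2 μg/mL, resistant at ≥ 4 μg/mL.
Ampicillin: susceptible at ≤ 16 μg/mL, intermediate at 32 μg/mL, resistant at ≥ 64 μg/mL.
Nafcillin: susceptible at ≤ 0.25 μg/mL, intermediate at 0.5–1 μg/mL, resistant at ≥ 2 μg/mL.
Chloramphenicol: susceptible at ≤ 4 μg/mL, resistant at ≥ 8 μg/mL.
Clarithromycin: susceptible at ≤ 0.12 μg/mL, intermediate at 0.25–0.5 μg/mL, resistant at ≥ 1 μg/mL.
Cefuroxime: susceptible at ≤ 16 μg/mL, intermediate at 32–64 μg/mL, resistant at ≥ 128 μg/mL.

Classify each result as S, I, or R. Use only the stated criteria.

S, R, R, I, S

Nitrofurantoin (0.12 μg/mL) ≤ 0.5 μg/mL ⇒ susceptible
Vancomycin: 128 μg/mL is ≥ 4 μg/mL → resistant
Tetracycline (8 μg/mL) ≥ 4 μg/mL ⇒ R
Ampicillin: 32 μg/mL is = 32 μg/mL — Intermediate
Nafcillin 0.25 μg/mL: ≤ 0.25 μg/mL ⇒ susceptible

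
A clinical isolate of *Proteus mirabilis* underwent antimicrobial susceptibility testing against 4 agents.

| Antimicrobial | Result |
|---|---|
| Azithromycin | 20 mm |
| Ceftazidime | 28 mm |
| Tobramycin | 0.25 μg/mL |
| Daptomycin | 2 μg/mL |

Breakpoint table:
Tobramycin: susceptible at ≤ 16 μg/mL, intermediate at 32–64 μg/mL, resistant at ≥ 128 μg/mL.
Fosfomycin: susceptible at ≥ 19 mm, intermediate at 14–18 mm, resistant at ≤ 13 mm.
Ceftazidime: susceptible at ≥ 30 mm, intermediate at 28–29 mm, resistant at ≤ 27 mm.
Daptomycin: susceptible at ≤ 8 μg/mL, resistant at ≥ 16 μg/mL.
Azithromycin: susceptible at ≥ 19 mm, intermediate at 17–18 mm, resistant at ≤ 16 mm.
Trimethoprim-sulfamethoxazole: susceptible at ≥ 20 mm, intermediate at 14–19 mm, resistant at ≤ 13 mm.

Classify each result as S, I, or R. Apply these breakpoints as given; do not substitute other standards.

S, I, S, S

Azithromycin: 20 mm is ≥ 19 mm ⇒ S
Ceftazidime (28 mm) in 28–29 mm — I
Tobramycin: 0.25 μg/mL is ≤ 16 μg/mL ⇒ Susceptible
Daptomycin (2 μg/mL) ≤ 8 μg/mL — susceptible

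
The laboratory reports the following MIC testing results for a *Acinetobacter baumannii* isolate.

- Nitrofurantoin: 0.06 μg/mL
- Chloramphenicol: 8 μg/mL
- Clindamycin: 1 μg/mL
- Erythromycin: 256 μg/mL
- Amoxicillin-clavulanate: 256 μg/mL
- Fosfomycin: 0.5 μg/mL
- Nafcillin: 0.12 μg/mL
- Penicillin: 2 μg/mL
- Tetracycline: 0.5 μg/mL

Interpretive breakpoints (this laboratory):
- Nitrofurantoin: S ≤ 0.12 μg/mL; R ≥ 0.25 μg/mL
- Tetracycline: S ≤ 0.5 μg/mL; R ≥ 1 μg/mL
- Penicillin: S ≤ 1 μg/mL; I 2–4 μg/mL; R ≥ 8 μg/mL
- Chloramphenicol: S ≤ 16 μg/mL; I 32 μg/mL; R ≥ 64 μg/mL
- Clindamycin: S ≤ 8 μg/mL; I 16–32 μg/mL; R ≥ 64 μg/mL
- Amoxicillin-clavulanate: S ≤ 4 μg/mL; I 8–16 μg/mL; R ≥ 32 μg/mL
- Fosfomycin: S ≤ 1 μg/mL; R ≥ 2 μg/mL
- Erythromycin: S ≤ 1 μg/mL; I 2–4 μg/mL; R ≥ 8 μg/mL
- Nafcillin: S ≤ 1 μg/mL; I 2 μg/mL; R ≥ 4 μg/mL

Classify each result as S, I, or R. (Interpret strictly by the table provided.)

Nitrofurantoin (0.06 μg/mL) ≤ 0.12 μg/mL — susceptible
Chloramphenicol: 8 μg/mL is ≤ 16 μg/mL → S
Clindamycin: 1 μg/mL is ≤ 8 μg/mL ⇒ S
Erythromycin 256 μg/mL: ≥ 8 μg/mL ⇒ resistant
Amoxicillin-clavulanate 256 μg/mL: ≥ 32 μg/mL → R
Fosfomycin 0.5 μg/mL: ≤ 1 μg/mL — S
Nafcillin: 0.12 μg/mL is ≤ 1 μg/mL → Susceptible
Penicillin: 2 μg/mL is in 2–4 μg/mL — I
Tetracycline (0.5 μg/mL) ≤ 0.5 μg/mL → S

S, S, S, R, R, S, S, I, S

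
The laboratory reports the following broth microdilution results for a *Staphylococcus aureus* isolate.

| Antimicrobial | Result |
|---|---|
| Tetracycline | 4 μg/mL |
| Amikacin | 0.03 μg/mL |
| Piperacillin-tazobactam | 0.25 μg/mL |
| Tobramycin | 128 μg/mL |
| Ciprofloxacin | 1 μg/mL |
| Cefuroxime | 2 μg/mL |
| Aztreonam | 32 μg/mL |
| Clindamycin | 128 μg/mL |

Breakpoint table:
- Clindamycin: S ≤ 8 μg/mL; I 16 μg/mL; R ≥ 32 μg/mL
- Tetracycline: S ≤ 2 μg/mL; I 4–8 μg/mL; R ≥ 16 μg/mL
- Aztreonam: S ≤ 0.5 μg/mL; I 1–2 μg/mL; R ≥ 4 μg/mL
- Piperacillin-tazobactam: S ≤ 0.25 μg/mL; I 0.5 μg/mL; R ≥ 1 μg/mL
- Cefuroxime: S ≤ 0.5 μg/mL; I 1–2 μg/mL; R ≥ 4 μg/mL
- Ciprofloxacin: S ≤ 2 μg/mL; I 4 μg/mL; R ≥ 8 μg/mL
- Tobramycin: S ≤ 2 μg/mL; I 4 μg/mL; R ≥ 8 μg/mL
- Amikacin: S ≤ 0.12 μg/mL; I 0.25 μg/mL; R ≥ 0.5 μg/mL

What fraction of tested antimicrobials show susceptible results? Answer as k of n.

Tetracycline 4 μg/mL: in 4–8 μg/mL → Intermediate
Amikacin (0.03 μg/mL) ≤ 0.12 μg/mL ⇒ susceptible
Piperacillin-tazobactam (0.25 μg/mL) ≤ 0.25 μg/mL ⇒ susceptible
Tobramycin 128 μg/mL: ≥ 8 μg/mL ⇒ resistant
Ciprofloxacin (1 μg/mL) ≤ 2 μg/mL ⇒ susceptible
Cefuroxime 2 μg/mL: in 1–2 μg/mL ⇒ intermediate
Aztreonam 32 μg/mL: ≥ 4 μg/mL — resistant
Clindamycin (128 μg/mL) ≥ 32 μg/mL — Resistant
Susceptible: 3/8

3 of 8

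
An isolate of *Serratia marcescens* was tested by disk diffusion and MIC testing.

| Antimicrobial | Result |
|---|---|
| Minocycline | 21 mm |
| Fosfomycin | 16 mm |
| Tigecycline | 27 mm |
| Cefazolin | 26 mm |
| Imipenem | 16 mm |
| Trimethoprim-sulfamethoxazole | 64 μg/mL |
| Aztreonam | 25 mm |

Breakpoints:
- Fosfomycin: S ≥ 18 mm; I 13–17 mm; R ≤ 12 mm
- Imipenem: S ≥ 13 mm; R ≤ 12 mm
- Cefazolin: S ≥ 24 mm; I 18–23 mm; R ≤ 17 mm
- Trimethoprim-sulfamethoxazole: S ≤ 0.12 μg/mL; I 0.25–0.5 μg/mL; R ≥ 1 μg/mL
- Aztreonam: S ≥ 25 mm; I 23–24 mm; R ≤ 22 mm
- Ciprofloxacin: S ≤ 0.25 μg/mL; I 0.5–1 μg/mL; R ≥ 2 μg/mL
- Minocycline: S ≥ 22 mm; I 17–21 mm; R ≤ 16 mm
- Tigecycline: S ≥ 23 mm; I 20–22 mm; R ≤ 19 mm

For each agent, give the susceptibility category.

Minocycline (21 mm) in 17–21 mm — I
Fosfomycin: 16 mm is in 13–17 mm → Intermediate
Tigecycline 27 mm: ≥ 23 mm → Susceptible
Cefazolin: 26 mm is ≥ 24 mm — S
Imipenem (16 mm) ≥ 13 mm — susceptible
Trimethoprim-sulfamethoxazole 64 μg/mL: ≥ 1 μg/mL ⇒ resistant
Aztreonam (25 mm) ≥ 25 mm → susceptible

I, I, S, S, S, R, S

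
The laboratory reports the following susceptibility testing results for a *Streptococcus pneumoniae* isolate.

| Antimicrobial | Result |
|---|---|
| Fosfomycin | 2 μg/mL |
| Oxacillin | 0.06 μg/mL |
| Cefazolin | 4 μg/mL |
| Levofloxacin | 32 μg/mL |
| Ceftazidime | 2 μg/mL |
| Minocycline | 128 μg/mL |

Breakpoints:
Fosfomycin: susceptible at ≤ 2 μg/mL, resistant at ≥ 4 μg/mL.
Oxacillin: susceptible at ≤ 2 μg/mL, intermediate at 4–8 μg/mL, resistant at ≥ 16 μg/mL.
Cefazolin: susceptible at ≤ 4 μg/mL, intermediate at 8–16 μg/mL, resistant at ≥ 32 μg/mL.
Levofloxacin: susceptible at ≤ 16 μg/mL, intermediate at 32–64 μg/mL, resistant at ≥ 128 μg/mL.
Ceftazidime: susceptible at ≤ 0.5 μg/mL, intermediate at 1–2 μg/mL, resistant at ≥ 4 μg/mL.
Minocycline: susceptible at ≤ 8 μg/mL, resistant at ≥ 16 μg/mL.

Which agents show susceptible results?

fosfomycin, oxacillin, cefazolin

Fosfomycin: 2 μg/mL is ≤ 2 μg/mL — S
Oxacillin: 0.06 μg/mL is ≤ 2 μg/mL → Susceptible
Cefazolin (4 μg/mL) ≤ 4 μg/mL — S
Levofloxacin (32 μg/mL) in 32–64 μg/mL → intermediate
Ceftazidime 2 μg/mL: in 1–2 μg/mL ⇒ I
Minocycline (128 μg/mL) ≥ 16 μg/mL — R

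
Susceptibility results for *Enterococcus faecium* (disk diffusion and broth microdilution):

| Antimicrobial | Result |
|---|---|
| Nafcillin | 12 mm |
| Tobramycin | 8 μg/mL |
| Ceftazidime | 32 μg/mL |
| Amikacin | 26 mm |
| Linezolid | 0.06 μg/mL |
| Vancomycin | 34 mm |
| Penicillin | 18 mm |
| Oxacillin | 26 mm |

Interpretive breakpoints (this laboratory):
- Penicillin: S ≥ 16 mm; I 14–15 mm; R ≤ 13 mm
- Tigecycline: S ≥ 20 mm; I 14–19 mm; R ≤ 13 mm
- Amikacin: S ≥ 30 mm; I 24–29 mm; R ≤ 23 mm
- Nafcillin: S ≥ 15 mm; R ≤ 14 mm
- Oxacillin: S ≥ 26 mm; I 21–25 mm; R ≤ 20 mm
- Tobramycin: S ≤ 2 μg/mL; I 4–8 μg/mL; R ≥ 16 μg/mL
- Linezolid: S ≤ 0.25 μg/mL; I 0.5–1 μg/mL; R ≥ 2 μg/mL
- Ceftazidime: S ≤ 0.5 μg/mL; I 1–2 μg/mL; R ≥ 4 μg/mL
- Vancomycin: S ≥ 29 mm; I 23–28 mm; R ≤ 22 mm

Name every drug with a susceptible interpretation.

linezolid, vancomycin, penicillin, oxacillin

Nafcillin: 12 mm is ≤ 14 mm → resistant
Tobramycin: 8 μg/mL is in 4–8 μg/mL → intermediate
Ceftazidime: 32 μg/mL is ≥ 4 μg/mL ⇒ resistant
Amikacin: 26 mm is in 24–29 mm ⇒ Intermediate
Linezolid 0.06 μg/mL: ≤ 0.25 μg/mL ⇒ Susceptible
Vancomycin 34 mm: ≥ 29 mm — susceptible
Penicillin (18 mm) ≥ 16 mm ⇒ susceptible
Oxacillin: 26 mm is ≥ 26 mm — susceptible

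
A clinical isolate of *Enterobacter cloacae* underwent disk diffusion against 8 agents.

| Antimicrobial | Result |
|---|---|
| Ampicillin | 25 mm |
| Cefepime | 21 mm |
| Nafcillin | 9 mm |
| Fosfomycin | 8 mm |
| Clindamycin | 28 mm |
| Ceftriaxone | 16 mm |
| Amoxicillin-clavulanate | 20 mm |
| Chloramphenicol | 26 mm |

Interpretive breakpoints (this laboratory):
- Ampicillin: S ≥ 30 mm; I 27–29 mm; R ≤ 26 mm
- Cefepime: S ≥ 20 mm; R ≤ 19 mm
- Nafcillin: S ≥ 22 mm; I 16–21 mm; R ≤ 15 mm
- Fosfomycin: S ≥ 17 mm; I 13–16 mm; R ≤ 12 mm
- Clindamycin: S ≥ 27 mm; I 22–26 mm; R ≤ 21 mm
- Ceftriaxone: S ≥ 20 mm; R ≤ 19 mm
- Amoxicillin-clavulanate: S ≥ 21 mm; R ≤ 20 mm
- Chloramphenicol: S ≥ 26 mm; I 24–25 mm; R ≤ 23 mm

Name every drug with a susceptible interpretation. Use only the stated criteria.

Ampicillin 25 mm: ≤ 26 mm ⇒ resistant
Cefepime 21 mm: ≥ 20 mm ⇒ S
Nafcillin: 9 mm is ≤ 15 mm → Resistant
Fosfomycin 8 mm: ≤ 12 mm ⇒ resistant
Clindamycin (28 mm) ≥ 27 mm ⇒ S
Ceftriaxone 16 mm: ≤ 19 mm — R
Amoxicillin-clavulanate: 20 mm is ≤ 20 mm ⇒ Resistant
Chloramphenicol 26 mm: ≥ 26 mm → S

cefepime, clindamycin, chloramphenicol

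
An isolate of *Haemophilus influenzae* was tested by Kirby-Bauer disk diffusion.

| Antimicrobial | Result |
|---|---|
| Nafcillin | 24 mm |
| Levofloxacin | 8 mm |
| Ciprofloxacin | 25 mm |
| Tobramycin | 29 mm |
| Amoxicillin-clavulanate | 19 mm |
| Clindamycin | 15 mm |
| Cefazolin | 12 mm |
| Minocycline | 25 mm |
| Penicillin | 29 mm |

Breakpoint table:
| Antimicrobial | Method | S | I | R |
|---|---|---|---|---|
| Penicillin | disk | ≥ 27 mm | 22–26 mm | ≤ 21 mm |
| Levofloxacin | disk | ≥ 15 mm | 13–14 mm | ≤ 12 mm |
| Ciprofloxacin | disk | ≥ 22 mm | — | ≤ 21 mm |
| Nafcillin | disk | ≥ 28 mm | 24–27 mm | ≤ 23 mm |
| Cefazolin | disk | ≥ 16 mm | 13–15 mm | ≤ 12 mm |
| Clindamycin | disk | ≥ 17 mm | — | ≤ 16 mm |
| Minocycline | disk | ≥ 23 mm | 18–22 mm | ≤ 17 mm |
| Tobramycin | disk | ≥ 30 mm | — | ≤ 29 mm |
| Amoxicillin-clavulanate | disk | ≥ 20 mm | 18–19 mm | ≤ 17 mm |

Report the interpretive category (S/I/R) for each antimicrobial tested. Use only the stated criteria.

I, R, S, R, I, R, R, S, S

Nafcillin (24 mm) in 24–27 mm → intermediate
Levofloxacin (8 mm) ≤ 12 mm — Resistant
Ciprofloxacin (25 mm) ≥ 22 mm ⇒ S
Tobramycin: 29 mm is ≤ 29 mm ⇒ resistant
Amoxicillin-clavulanate: 19 mm is in 18–19 mm — Intermediate
Clindamycin: 15 mm is ≤ 16 mm ⇒ resistant
Cefazolin: 12 mm is ≤ 12 mm — Resistant
Minocycline: 25 mm is ≥ 23 mm — S
Penicillin 29 mm: ≥ 27 mm → S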